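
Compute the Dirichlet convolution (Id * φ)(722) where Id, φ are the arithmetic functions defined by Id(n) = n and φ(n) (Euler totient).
(Id * φ)(722) = 3135

Divisors of 722: [1, 2, 19, 38, 361, 722]. For each d | 722:
  d = 1: Id(1) · φ(722/1) = 1 · 342 = 342
  d = 2: Id(2) · φ(722/2) = 2 · 342 = 684
  d = 19: Id(19) · φ(722/19) = 19 · 18 = 342
  d = 38: Id(38) · φ(722/38) = 38 · 18 = 684
  d = 361: Id(361) · φ(722/361) = 361 · 1 = 361
  d = 722: Id(722) · φ(722/722) = 722 · 1 = 722
Summing: (Id * φ)(722) = 342 + 684 + 342 + 684 + 361 + 722 = 3135.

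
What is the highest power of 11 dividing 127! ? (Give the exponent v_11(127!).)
v_11(127!) = 12

Legendre's formula: v_p(n!) = Σ_{k ≥ 1} ⌊n / p^k⌋. For p = 11, n = 127, the terms are:
  ⌊127/11^1⌋ = ⌊127/11⌋ = 11
  ⌊127/11^2⌋ = ⌊127/121⌋ = 1
(the next term ⌊127/11^3⌋ = 0, terminating the sum). Summing: v_11(127!) = 11 + 1 = 12.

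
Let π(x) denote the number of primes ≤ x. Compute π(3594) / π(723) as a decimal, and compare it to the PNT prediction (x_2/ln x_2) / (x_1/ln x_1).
π(3594)/π(723) = 503/128 ≈ 3.9297;  PNT prediction ≈ 3.9973.

π(723) = 128 and π(3594) = 503, so π(3594)/π(723) ≈ 3.9297. The PNT-predicted ratio is (3594/ln(3594)) / (723/ln(723)) ≈ 3.9973. The two agree to within a few percent, as expected.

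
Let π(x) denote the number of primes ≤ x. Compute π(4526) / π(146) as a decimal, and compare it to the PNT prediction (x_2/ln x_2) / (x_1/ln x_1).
π(4526)/π(146) = 615/34 ≈ 18.0882;  PNT prediction ≈ 18.3534.

π(146) = 34 and π(4526) = 615, so π(4526)/π(146) ≈ 18.0882. The PNT-predicted ratio is (4526/ln(4526)) / (146/ln(146)) ≈ 18.3534. The two agree to within a few percent, as expected.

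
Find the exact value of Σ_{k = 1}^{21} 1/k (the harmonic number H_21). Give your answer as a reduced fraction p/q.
H_21 = 18858053/5173168

Direct summation: H_21 = 1 + 1/2 + ... + 1/21. The least common denominator is lcm(1, ..., 21) = 232792560; over this denominator the numerator is 232792560 + 116396280 + 77597520 + 58198140 + 46558512 + 38798760 + 33256080 + 29099070 + 25865840 + 23279256 + 21162960 + 19399380 + 17907120 + 16628040 + 15519504 + 14549535 + 13693680 + 12932920 + 12252240 + 11639628 + 11085360 = 848612385, so H_21 = 848612385/232792560; reducing by gcd(848612385, 232792560) = 45 gives 18858053/5173168 ≈ 3.64536. (The PNT-adjacent estimate ln(21) + γ ≈ 3.62174 matches within O(1/n).)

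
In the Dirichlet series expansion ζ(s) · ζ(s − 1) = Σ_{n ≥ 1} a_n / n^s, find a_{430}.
σ(430) = 792

In the product (Σ m^0/m^s)(Σ k / k^s) = Σ (Σ_{d | n} d) / n^s, the coefficient of 1/n^s is σ(n) = Σ_{d | n} d. For n = 430, divisors are [1, 2, 5, 10, 43, 86, 215, 430]; summing: σ(430) = 792.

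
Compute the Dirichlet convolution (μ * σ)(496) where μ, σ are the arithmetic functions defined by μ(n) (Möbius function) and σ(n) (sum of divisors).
(μ * σ)(496) = 496

Divisors of 496: [1, 2, 4, 8, 16, 31, 62, 124, 248, 496]. For each d | 496:
  d = 1: μ(1) · σ(496/1) = 1 · 992 = 992
  d = 2: μ(2) · σ(496/2) = -1 · 480 = -480
  d = 4: μ(4) · σ(496/4) = 0 · 224 = 0
  d = 8: μ(8) · σ(496/8) = 0 · 96 = 0
  d = 16: μ(16) · σ(496/16) = 0 · 32 = 0
  d = 31: μ(31) · σ(496/31) = -1 · 31 = -31
  d = 62: μ(62) · σ(496/62) = 1 · 15 = 15
  d = 124: μ(124) · σ(496/124) = 0 · 7 = 0
  d = 248: μ(248) · σ(496/248) = 0 · 3 = 0
  d = 496: μ(496) · σ(496/496) = 0 · 1 = 0
Summing: (μ * σ)(496) = 992 + -480 + 0 + 0 + 0 + -31 + 15 + 0 + 0 + 0 = 496.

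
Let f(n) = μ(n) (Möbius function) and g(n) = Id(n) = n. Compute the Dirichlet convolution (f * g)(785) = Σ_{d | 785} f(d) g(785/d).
(μ * Id)(785) = 624

Divisors of 785: [1, 5, 157, 785]. For each d | 785:
  d = 1: μ(1) · Id(785/1) = 1 · 785 = 785
  d = 5: μ(5) · Id(785/5) = -1 · 157 = -157
  d = 157: μ(157) · Id(785/157) = -1 · 5 = -5
  d = 785: μ(785) · Id(785/785) = 1 · 1 = 1
Summing: (μ * Id)(785) = 785 + -157 + -5 + 1 = 624.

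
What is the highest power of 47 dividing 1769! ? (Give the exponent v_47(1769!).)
v_47(1769!) = 37

Legendre's formula: v_p(n!) = Σ_{k ≥ 1} ⌊n / p^k⌋. For p = 47, n = 1769, the terms are:
  ⌊1769/47^1⌋ = ⌊1769/47⌋ = 37
(the next term ⌊1769/47^2⌋ = 0, terminating the sum). Summing: v_47(1769!) = 37 = 37.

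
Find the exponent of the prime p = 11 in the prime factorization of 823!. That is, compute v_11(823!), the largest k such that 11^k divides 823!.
v_11(823!) = 80

Legendre's formula: v_p(n!) = Σ_{k ≥ 1} ⌊n / p^k⌋. For p = 11, n = 823, the terms are:
  ⌊823/11^1⌋ = ⌊823/11⌋ = 74
  ⌊823/11^2⌋ = ⌊823/121⌋ = 6
(the next term ⌊823/11^3⌋ = 0, terminating the sum). Summing: v_11(823!) = 74 + 6 = 80.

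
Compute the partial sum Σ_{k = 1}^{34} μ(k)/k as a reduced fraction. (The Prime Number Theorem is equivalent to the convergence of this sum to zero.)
Σ μ(k)/k = -302679716/100280245065

Values of μ(k) for 1 ≤ k ≤ 34: μ(1) = 1, μ(2) = -1, μ(3) = -1, μ(5) = -1, μ(6) = 1, μ(7) = -1, μ(10) = 1, μ(11) = -1, μ(13) = -1, μ(14) = 1, μ(15) = 1, μ(17) = -1, μ(19) = -1, μ(21) = 1, μ(22) = 1, μ(23) = -1, μ(26) = 1, μ(29) = -1, μ(30) = -1, μ(31) = -1, μ(33) = 1, μ(34) = 1, with μ = 0 on non-squarefree integers. Summing μ(k)/k for k where μ(k) ≠ 0 gives -302679716/100280245065 ≈ -0.0030. (PNT ⟺ this sum → 0 as n → ∞.)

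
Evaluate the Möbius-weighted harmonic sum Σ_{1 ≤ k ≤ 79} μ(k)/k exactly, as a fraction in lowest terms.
Σ μ(k)/k = -5419230422019661121772083237/214509651156044860526605636942

Values of μ(k) for 1 ≤ k ≤ 79: μ(1) = 1, μ(2) = -1, μ(3) = -1, μ(5) = -1, μ(6) = 1, μ(7) = -1, μ(10) = 1, μ(11) = -1, μ(13) = -1, μ(14) = 1, μ(15) = 1, μ(17) = -1, μ(19) = -1, μ(21) = 1, μ(22) = 1, μ(23) = -1, μ(26) = 1, μ(29) = -1, μ(30) = -1, μ(31) = -1, μ(33) = 1, μ(34) = 1, μ(35) = 1, μ(37) = -1, μ(38) = 1, μ(39) = 1, μ(41) = -1, μ(42) = -1, μ(43) = -1, μ(46) = 1, μ(47) = -1, μ(51) = 1, μ(53) = -1, μ(55) = 1, μ(57) = 1, μ(58) = 1, μ(59) = -1, μ(61) = -1, μ(62) = 1, μ(65) = 1, μ(66) = -1, μ(67) = -1, μ(69) = 1, μ(70) = -1, μ(71) = -1, μ(73) = -1, μ(74) = 1, μ(77) = 1, μ(78) = -1, μ(79) = -1, with μ = 0 on non-squarefree integers. Summing μ(k)/k for k where μ(k) ≠ 0 gives -5419230422019661121772083237/214509651156044860526605636942 ≈ -0.0253. (PNT ⟺ this sum → 0 as n → ∞.)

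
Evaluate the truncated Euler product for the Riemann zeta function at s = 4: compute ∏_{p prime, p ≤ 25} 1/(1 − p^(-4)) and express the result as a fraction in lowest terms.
∏ = 179711034607426083154393/166042662475294310400000

The primes p ≤ 25 are [2, 3, 5, 7, 11, 13, 17, 19, 23]. For each prime, (1 − 1/p^4)^(-1) = p^4 / (p^4 − 1). The product is (1 − 1/2^4)^(-1), (1 − 1/3^4)^(-1), (1 − 1/5^4)^(-1), (1 − 1/7^4)^(-1), (1 − 1/11^4)^(-1), (1 − 1/13^4)^(-1), (1 − 1/17^4)^(-1), (1 − 1/19^4)^(-1), (1 − 1/23^4)^(-1) = ∏ p^4 / (p^4 − 1) = 179711034607426083154393/166042662475294310400000.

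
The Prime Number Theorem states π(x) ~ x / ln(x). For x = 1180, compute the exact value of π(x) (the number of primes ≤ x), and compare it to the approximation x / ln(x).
π(1180) = 193;  x/ln(x) ≈ 166.83;  relative error ≈ 13.56%.

Directly count primes up to 1180: π(1180) = 193. The PNT approximation gives 1180/ln(1180) ≈ 1180/7.07327 ≈ 166.83. Relative error (π(x) − x/ln(x)) / π(x) ≈ 13.56%; the approximation is known to undercount slightly (Li(x) is a better estimate).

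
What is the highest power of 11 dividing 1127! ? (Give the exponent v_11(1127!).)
v_11(1127!) = 111

Legendre's formula: v_p(n!) = Σ_{k ≥ 1} ⌊n / p^k⌋. For p = 11, n = 1127, the terms are:
  ⌊1127/11^1⌋ = ⌊1127/11⌋ = 102
  ⌊1127/11^2⌋ = ⌊1127/121⌋ = 9
(the next term ⌊1127/11^3⌋ = 0, terminating the sum). Summing: v_11(1127!) = 102 + 9 = 111.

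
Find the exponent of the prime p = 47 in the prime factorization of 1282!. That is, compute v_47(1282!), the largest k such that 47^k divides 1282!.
v_47(1282!) = 27

Legendre's formula: v_p(n!) = Σ_{k ≥ 1} ⌊n / p^k⌋. For p = 47, n = 1282, the terms are:
  ⌊1282/47^1⌋ = ⌊1282/47⌋ = 27
(the next term ⌊1282/47^2⌋ = 0, terminating the sum). Summing: v_47(1282!) = 27 = 27.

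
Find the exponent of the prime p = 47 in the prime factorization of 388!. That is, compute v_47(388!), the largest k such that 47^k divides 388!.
v_47(388!) = 8

Legendre's formula: v_p(n!) = Σ_{k ≥ 1} ⌊n / p^k⌋. For p = 47, n = 388, the terms are:
  ⌊388/47^1⌋ = ⌊388/47⌋ = 8
(the next term ⌊388/47^2⌋ = 0, terminating the sum). Summing: v_47(388!) = 8 = 8.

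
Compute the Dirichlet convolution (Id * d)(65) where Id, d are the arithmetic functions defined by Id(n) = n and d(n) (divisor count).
(Id * d)(65) = 105

Divisors of 65: [1, 5, 13, 65]. For each d | 65:
  d = 1: Id(1) · d(65/1) = 1 · 4 = 4
  d = 5: Id(5) · d(65/5) = 5 · 2 = 10
  d = 13: Id(13) · d(65/13) = 13 · 2 = 26
  d = 65: Id(65) · d(65/65) = 65 · 1 = 65
Summing: (Id * d)(65) = 4 + 10 + 26 + 65 = 105.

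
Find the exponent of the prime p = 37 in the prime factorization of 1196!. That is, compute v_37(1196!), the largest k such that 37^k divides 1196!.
v_37(1196!) = 32

Legendre's formula: v_p(n!) = Σ_{k ≥ 1} ⌊n / p^k⌋. For p = 37, n = 1196, the terms are:
  ⌊1196/37^1⌋ = ⌊1196/37⌋ = 32
(the next term ⌊1196/37^2⌋ = 0, terminating the sum). Summing: v_37(1196!) = 32 = 32.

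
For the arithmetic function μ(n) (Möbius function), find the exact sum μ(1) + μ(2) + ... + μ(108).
Σ_{n ≤ 108} μ(n) = -3

Compute μ(n) for each 1 ≤ n ≤ 108: μ(1) = 1, μ(2) = -1, μ(3) = -1, μ(4) = 0, μ(5) = -1, μ(6) = 1, μ(7) = -1, μ(8) = 0, μ(9) = 0, μ(10) = 1, μ(11) = -1, μ(12) = 0, μ(13) = -1, μ(14) = 1, μ(15) = 1, μ(16) = 0, μ(17) = -1, μ(18) = 0, μ(19) = -1, μ(20) = 0, μ(21) = 1, μ(22) = 1, μ(23) = -1, μ(24) = 0, μ(25) = 0, μ(26) = 1, μ(27) = 0, μ(28) = 0, μ(29) = -1, μ(30) = -1, μ(31) = -1, μ(32) = 0, μ(33) = 1, μ(34) = 1, μ(35) = 1, μ(36) = 0, μ(37) = -1, μ(38) = 1, μ(39) = 1, μ(40) = 0, μ(41) = -1, μ(42) = -1, μ(43) = -1, μ(44) = 0, μ(45) = 0, μ(46) = 1, μ(47) = -1, μ(48) = 0, μ(49) = 0, μ(50) = 0, μ(51) = 1, μ(52) = 0, μ(53) = -1, μ(54) = 0, μ(55) = 1, μ(56) = 0, μ(57) = 1, μ(58) = 1, μ(59) = -1, μ(60) = 0, μ(61) = -1, μ(62) = 1, μ(63) = 0, μ(64) = 0, μ(65) = 1, μ(66) = -1, μ(67) = -1, μ(68) = 0, μ(69) = 1, μ(70) = -1, μ(71) = -1, μ(72) = 0, μ(73) = -1, μ(74) = 1, μ(75) = 0, μ(76) = 0, μ(77) = 1, μ(78) = -1, μ(79) = -1, μ(80) = 0, μ(81) = 0, μ(82) = 1, μ(83) = -1, μ(84) = 0, μ(85) = 1, μ(86) = 1, μ(87) = 1, μ(88) = 0, μ(89) = -1, μ(90) = 0, μ(91) = 1, μ(92) = 0, μ(93) = 1, μ(94) = 1, μ(95) = 1, μ(96) = 0, μ(97) = -1, μ(98) = 0, μ(99) = 0, μ(100) = 0, μ(101) = -1, μ(102) = -1, μ(103) = -1, μ(104) = 0, μ(105) = -1, μ(106) = 1, μ(107) = -1, μ(108) = 0. Summing all 108 values: -3. (Mertens function M(x) = Σ_{n ≤ x} μ(n); on average M(x) should be small (PNT ⟺ M(x) = o(x)).)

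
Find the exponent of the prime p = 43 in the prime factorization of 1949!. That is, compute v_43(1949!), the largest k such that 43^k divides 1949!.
v_43(1949!) = 46

Legendre's formula: v_p(n!) = Σ_{k ≥ 1} ⌊n / p^k⌋. For p = 43, n = 1949, the terms are:
  ⌊1949/43^1⌋ = ⌊1949/43⌋ = 45
  ⌊1949/43^2⌋ = ⌊1949/1849⌋ = 1
(the next term ⌊1949/43^3⌋ = 0, terminating the sum). Summing: v_43(1949!) = 45 + 1 = 46.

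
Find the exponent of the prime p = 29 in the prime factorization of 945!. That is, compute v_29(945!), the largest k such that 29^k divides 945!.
v_29(945!) = 33

Legendre's formula: v_p(n!) = Σ_{k ≥ 1} ⌊n / p^k⌋. For p = 29, n = 945, the terms are:
  ⌊945/29^1⌋ = ⌊945/29⌋ = 32
  ⌊945/29^2⌋ = ⌊945/841⌋ = 1
(the next term ⌊945/29^3⌋ = 0, terminating the sum). Summing: v_29(945!) = 32 + 1 = 33.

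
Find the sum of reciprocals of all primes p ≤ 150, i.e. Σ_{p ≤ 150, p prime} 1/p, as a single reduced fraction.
Σ 1/p = 2815015614437565820654021455954100101477639621972021569177/1492182350939279320058875736615841068547583863326864530410

π(150) = 35, so the primes ≤ 150 are [2, 3, 5, 7, 11, 13, 17, 19, 23, 29, 31, 37, 41, 43, 47, 53, 59, 61, 67, 71, 73, 79, 83, 89, 97, 101, 103, 107, 109, 113, 127, 131, 137, 139, 149]. Summing 1/p over these primes: 2815015614437565820654021455954100101477639621972021569177/1492182350939279320058875736615841068547583863326864530410 ≈ 1.8865. Mertens estimate ln ln(150) + 0.2615 ≈ 1.8731.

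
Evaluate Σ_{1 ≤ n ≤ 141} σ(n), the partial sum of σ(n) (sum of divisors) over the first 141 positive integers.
Σ_{n ≤ 141} σ(n) = 16399

Compute σ(n) for each 1 ≤ n ≤ 141: σ(1) = 1, σ(2) = 3, σ(3) = 4, σ(4) = 7, σ(5) = 6, σ(6) = 12, σ(7) = 8, σ(8) = 15, σ(9) = 13, σ(10) = 18, σ(11) = 12, σ(12) = 28, σ(13) = 14, σ(14) = 24, σ(15) = 24, σ(16) = 31, σ(17) = 18, σ(18) = 39, σ(19) = 20, σ(20) = 42, σ(21) = 32, σ(22) = 36, σ(23) = 24, σ(24) = 60, σ(25) = 31, σ(26) = 42, σ(27) = 40, σ(28) = 56, σ(29) = 30, σ(30) = 72, σ(31) = 32, σ(32) = 63, σ(33) = 48, σ(34) = 54, σ(35) = 48, σ(36) = 91, σ(37) = 38, σ(38) = 60, σ(39) = 56, σ(40) = 90, σ(41) = 42, σ(42) = 96, σ(43) = 44, σ(44) = 84, σ(45) = 78, σ(46) = 72, σ(47) = 48, σ(48) = 124, σ(49) = 57, σ(50) = 93, σ(51) = 72, σ(52) = 98, σ(53) = 54, σ(54) = 120, σ(55) = 72, σ(56) = 120, σ(57) = 80, σ(58) = 90, σ(59) = 60, σ(60) = 168, σ(61) = 62, σ(62) = 96, σ(63) = 104, σ(64) = 127, σ(65) = 84, σ(66) = 144, σ(67) = 68, σ(68) = 126, σ(69) = 96, σ(70) = 144, σ(71) = 72, σ(72) = 195, σ(73) = 74, σ(74) = 114, σ(75) = 124, σ(76) = 140, σ(77) = 96, σ(78) = 168, σ(79) = 80, σ(80) = 186, σ(81) = 121, σ(82) = 126, σ(83) = 84, σ(84) = 224, σ(85) = 108, σ(86) = 132, σ(87) = 120, σ(88) = 180, σ(89) = 90, σ(90) = 234, σ(91) = 112, σ(92) = 168, σ(93) = 128, σ(94) = 144, σ(95) = 120, σ(96) = 252, σ(97) = 98, σ(98) = 171, σ(99) = 156, σ(100) = 217, σ(101) = 102, σ(102) = 216, σ(103) = 104, σ(104) = 210, σ(105) = 192, σ(106) = 162, σ(107) = 108, σ(108) = 280, σ(109) = 110, σ(110) = 216, σ(111) = 152, σ(112) = 248, σ(113) = 114, σ(114) = 240, σ(115) = 144, σ(116) = 210, σ(117) = 182, σ(118) = 180, σ(119) = 144, σ(120) = 360, σ(121) = 133, σ(122) = 186, σ(123) = 168, σ(124) = 224, σ(125) = 156, σ(126) = 312, σ(127) = 128, σ(128) = 255, σ(129) = 176, σ(130) = 252, σ(131) = 132, σ(132) = 336, σ(133) = 160, σ(134) = 204, σ(135) = 240, σ(136) = 270, σ(137) = 138, σ(138) = 288, σ(139) = 140, σ(140) = 336, σ(141) = 192. Summing all 141 values: 16399. (Average order: Σ_{n ≤ x} σ(n) ~ (π²/12) x². For x = 141, (π²/12)·141² ≈ 16351.47.)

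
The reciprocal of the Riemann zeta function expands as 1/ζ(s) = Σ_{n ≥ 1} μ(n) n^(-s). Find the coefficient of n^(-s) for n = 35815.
μ(35815) = 1

Factor n = 35815 = 5 · 13 · 19 · 29. μ(n) = 0 if any exponent ≥ 2 (not squarefree); otherwise μ(n) = (−1)^{ω(n)} where ω(n) is the number of distinct prime factors. Applying: μ(35815) = 1.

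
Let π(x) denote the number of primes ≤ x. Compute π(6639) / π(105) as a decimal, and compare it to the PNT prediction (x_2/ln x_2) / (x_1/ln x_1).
π(6639)/π(105) = 856/27 ≈ 31.7037;  PNT prediction ≈ 33.4363.

π(105) = 27 and π(6639) = 856, so π(6639)/π(105) ≈ 31.7037. The PNT-predicted ratio is (6639/ln(6639)) / (105/ln(105)) ≈ 33.4363. The two agree to within a few percent, as expected.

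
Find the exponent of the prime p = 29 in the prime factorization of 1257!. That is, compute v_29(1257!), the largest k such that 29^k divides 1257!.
v_29(1257!) = 44

Legendre's formula: v_p(n!) = Σ_{k ≥ 1} ⌊n / p^k⌋. For p = 29, n = 1257, the terms are:
  ⌊1257/29^1⌋ = ⌊1257/29⌋ = 43
  ⌊1257/29^2⌋ = ⌊1257/841⌋ = 1
(the next term ⌊1257/29^3⌋ = 0, terminating the sum). Summing: v_29(1257!) = 43 + 1 = 44.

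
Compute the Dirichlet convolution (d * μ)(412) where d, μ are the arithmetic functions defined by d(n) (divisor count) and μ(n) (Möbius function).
(d * μ)(412) = 1

Divisors of 412: [1, 2, 4, 103, 206, 412]. For each d | 412:
  d = 1: d(1) · μ(412/1) = 1 · 0 = 0
  d = 2: d(2) · μ(412/2) = 2 · 1 = 2
  d = 4: d(4) · μ(412/4) = 3 · -1 = -3
  d = 103: d(103) · μ(412/103) = 2 · 0 = 0
  d = 206: d(206) · μ(412/206) = 4 · -1 = -4
  d = 412: d(412) · μ(412/412) = 6 · 1 = 6
Summing: (d * μ)(412) = 0 + 2 + -3 + 0 + -4 + 6 = 1.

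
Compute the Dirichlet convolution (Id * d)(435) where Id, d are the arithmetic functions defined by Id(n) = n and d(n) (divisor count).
(Id * d)(435) = 1085

Divisors of 435: [1, 3, 5, 15, 29, 87, 145, 435]. For each d | 435:
  d = 1: Id(1) · d(435/1) = 1 · 8 = 8
  d = 3: Id(3) · d(435/3) = 3 · 4 = 12
  d = 5: Id(5) · d(435/5) = 5 · 4 = 20
  d = 15: Id(15) · d(435/15) = 15 · 2 = 30
  d = 29: Id(29) · d(435/29) = 29 · 4 = 116
  d = 87: Id(87) · d(435/87) = 87 · 2 = 174
  d = 145: Id(145) · d(435/145) = 145 · 2 = 290
  d = 435: Id(435) · d(435/435) = 435 · 1 = 435
Summing: (Id * d)(435) = 8 + 12 + 20 + 30 + 116 + 174 + 290 + 435 = 1085.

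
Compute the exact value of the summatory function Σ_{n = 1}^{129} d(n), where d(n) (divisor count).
Σ_{n ≤ 129} d(n) = 649

Compute d(n) for each 1 ≤ n ≤ 129: d(1) = 1, d(2) = 2, d(3) = 2, d(4) = 3, d(5) = 2, d(6) = 4, d(7) = 2, d(8) = 4, d(9) = 3, d(10) = 4, d(11) = 2, d(12) = 6, d(13) = 2, d(14) = 4, d(15) = 4, d(16) = 5, d(17) = 2, d(18) = 6, d(19) = 2, d(20) = 6, d(21) = 4, d(22) = 4, d(23) = 2, d(24) = 8, d(25) = 3, d(26) = 4, d(27) = 4, d(28) = 6, d(29) = 2, d(30) = 8, d(31) = 2, d(32) = 6, d(33) = 4, d(34) = 4, d(35) = 4, d(36) = 9, d(37) = 2, d(38) = 4, d(39) = 4, d(40) = 8, d(41) = 2, d(42) = 8, d(43) = 2, d(44) = 6, d(45) = 6, d(46) = 4, d(47) = 2, d(48) = 10, d(49) = 3, d(50) = 6, d(51) = 4, d(52) = 6, d(53) = 2, d(54) = 8, d(55) = 4, d(56) = 8, d(57) = 4, d(58) = 4, d(59) = 2, d(60) = 12, d(61) = 2, d(62) = 4, d(63) = 6, d(64) = 7, d(65) = 4, d(66) = 8, d(67) = 2, d(68) = 6, d(69) = 4, d(70) = 8, d(71) = 2, d(72) = 12, d(73) = 2, d(74) = 4, d(75) = 6, d(76) = 6, d(77) = 4, d(78) = 8, d(79) = 2, d(80) = 10, d(81) = 5, d(82) = 4, d(83) = 2, d(84) = 12, d(85) = 4, d(86) = 4, d(87) = 4, d(88) = 8, d(89) = 2, d(90) = 12, d(91) = 4, d(92) = 6, d(93) = 4, d(94) = 4, d(95) = 4, d(96) = 12, d(97) = 2, d(98) = 6, d(99) = 6, d(100) = 9, d(101) = 2, d(102) = 8, d(103) = 2, d(104) = 8, d(105) = 8, d(106) = 4, d(107) = 2, d(108) = 12, d(109) = 2, d(110) = 8, d(111) = 4, d(112) = 10, d(113) = 2, d(114) = 8, d(115) = 4, d(116) = 6, d(117) = 6, d(118) = 4, d(119) = 4, d(120) = 16, d(121) = 3, d(122) = 4, d(123) = 4, d(124) = 6, d(125) = 4, d(126) = 12, d(127) = 2, d(128) = 8, d(129) = 4. Summing all 129 values: 649. (Dirichlet's divisor formula: Σ_{n ≤ x} d(n) = x ln(x) + (2γ − 1) x + O(√x). For x = 129, the asymptotic estimate is ≈ 646.84.)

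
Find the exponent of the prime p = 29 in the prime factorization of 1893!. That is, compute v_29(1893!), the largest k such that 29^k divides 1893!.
v_29(1893!) = 67

Legendre's formula: v_p(n!) = Σ_{k ≥ 1} ⌊n / p^k⌋. For p = 29, n = 1893, the terms are:
  ⌊1893/29^1⌋ = ⌊1893/29⌋ = 65
  ⌊1893/29^2⌋ = ⌊1893/841⌋ = 2
(the next term ⌊1893/29^3⌋ = 0, terminating the sum). Summing: v_29(1893!) = 65 + 2 = 67.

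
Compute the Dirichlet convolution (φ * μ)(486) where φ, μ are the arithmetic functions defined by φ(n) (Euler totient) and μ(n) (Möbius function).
(φ * μ)(486) = 0

Divisors of 486: [1, 2, 3, 6, 9, 18, 27, 54, 81, 162, 243, 486]. For each d | 486:
  d = 1: φ(1) · μ(486/1) = 1 · 0 = 0
  d = 2: φ(2) · μ(486/2) = 1 · 0 = 0
  d = 3: φ(3) · μ(486/3) = 2 · 0 = 0
  d = 6: φ(6) · μ(486/6) = 2 · 0 = 0
  d = 9: φ(9) · μ(486/9) = 6 · 0 = 0
  d = 18: φ(18) · μ(486/18) = 6 · 0 = 0
  d = 27: φ(27) · μ(486/27) = 18 · 0 = 0
  d = 54: φ(54) · μ(486/54) = 18 · 0 = 0
  d = 81: φ(81) · μ(486/81) = 54 · 1 = 54
  d = 162: φ(162) · μ(486/162) = 54 · -1 = -54
  d = 243: φ(243) · μ(486/243) = 162 · -1 = -162
  d = 486: φ(486) · μ(486/486) = 162 · 1 = 162
Summing: (φ * μ)(486) = 0 + 0 + 0 + 0 + 0 + 0 + 0 + 0 + 54 + -54 + -162 + 162 = 0.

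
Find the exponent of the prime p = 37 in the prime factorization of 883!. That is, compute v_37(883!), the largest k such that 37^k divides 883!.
v_37(883!) = 23

Legendre's formula: v_p(n!) = Σ_{k ≥ 1} ⌊n / p^k⌋. For p = 37, n = 883, the terms are:
  ⌊883/37^1⌋ = ⌊883/37⌋ = 23
(the next term ⌊883/37^2⌋ = 0, terminating the sum). Summing: v_37(883!) = 23 = 23.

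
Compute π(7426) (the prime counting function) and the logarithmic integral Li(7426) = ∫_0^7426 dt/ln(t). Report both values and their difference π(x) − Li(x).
π(7426) = 941;  Li(7426) ≈ 962.29;  π(x) − Li(x) ≈ -21.29.

Direct count of primes ≤ 7426 gives π(7426) = 941. Numerical evaluation of the logarithmic integral gives Li(7426) ≈ 962.29. The difference π(x) − Li(x) ≈ -21.29 is typically negative for small/moderate x (Li(x) overestimates), though Littlewood's theorem shows this sign changes infinitely often.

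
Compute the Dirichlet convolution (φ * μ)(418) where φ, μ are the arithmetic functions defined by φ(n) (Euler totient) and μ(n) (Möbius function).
(φ * μ)(418) = 0

Divisors of 418: [1, 2, 11, 19, 22, 38, 209, 418]. For each d | 418:
  d = 1: φ(1) · μ(418/1) = 1 · -1 = -1
  d = 2: φ(2) · μ(418/2) = 1 · 1 = 1
  d = 11: φ(11) · μ(418/11) = 10 · 1 = 10
  d = 19: φ(19) · μ(418/19) = 18 · 1 = 18
  d = 22: φ(22) · μ(418/22) = 10 · -1 = -10
  d = 38: φ(38) · μ(418/38) = 18 · -1 = -18
  d = 209: φ(209) · μ(418/209) = 180 · -1 = -180
  d = 418: φ(418) · μ(418/418) = 180 · 1 = 180
Summing: (φ * μ)(418) = -1 + 1 + 10 + 18 + -10 + -18 + -180 + 180 = 0.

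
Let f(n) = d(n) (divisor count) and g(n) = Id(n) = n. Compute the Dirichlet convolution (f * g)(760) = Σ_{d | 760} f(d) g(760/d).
(d * Id)(760) = 3822

Divisors of 760: [1, 2, 4, 5, 8, 10, 19, 20, 38, 40, 76, 95, 152, 190, 380, 760]. For each d | 760:
  d = 1: d(1) · Id(760/1) = 1 · 760 = 760
  d = 2: d(2) · Id(760/2) = 2 · 380 = 760
  d = 4: d(4) · Id(760/4) = 3 · 190 = 570
  d = 5: d(5) · Id(760/5) = 2 · 152 = 304
  d = 8: d(8) · Id(760/8) = 4 · 95 = 380
  d = 10: d(10) · Id(760/10) = 4 · 76 = 304
  d = 19: d(19) · Id(760/19) = 2 · 40 = 80
  d = 20: d(20) · Id(760/20) = 6 · 38 = 228
  d = 38: d(38) · Id(760/38) = 4 · 20 = 80
  d = 40: d(40) · Id(760/40) = 8 · 19 = 152
  d = 76: d(76) · Id(760/76) = 6 · 10 = 60
  d = 95: d(95) · Id(760/95) = 4 · 8 = 32
  d = 152: d(152) · Id(760/152) = 8 · 5 = 40
  d = 190: d(190) · Id(760/190) = 8 · 4 = 32
  d = 380: d(380) · Id(760/380) = 12 · 2 = 24
  d = 760: d(760) · Id(760/760) = 16 · 1 = 16
Summing: (d * Id)(760) = 760 + 760 + 570 + 304 + 380 + 304 + 80 + 228 + 80 + 152 + 60 + 32 + 40 + 32 + 24 + 16 = 3822.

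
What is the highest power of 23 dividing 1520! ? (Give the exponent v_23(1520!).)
v_23(1520!) = 68

Legendre's formula: v_p(n!) = Σ_{k ≥ 1} ⌊n / p^k⌋. For p = 23, n = 1520, the terms are:
  ⌊1520/23^1⌋ = ⌊1520/23⌋ = 66
  ⌊1520/23^2⌋ = ⌊1520/529⌋ = 2
(the next term ⌊1520/23^3⌋ = 0, terminating the sum). Summing: v_23(1520!) = 66 + 2 = 68.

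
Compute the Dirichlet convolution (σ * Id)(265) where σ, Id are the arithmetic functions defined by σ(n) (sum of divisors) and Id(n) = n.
(σ * Id)(265) = 1177

Divisors of 265: [1, 5, 53, 265]. For each d | 265:
  d = 1: σ(1) · Id(265/1) = 1 · 265 = 265
  d = 5: σ(5) · Id(265/5) = 6 · 53 = 318
  d = 53: σ(53) · Id(265/53) = 54 · 5 = 270
  d = 265: σ(265) · Id(265/265) = 324 · 1 = 324
Summing: (σ * Id)(265) = 265 + 318 + 270 + 324 = 1177.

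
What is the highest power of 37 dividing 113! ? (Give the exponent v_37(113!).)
v_37(113!) = 3

Legendre's formula: v_p(n!) = Σ_{k ≥ 1} ⌊n / p^k⌋. For p = 37, n = 113, the terms are:
  ⌊113/37^1⌋ = ⌊113/37⌋ = 3
(the next term ⌊113/37^2⌋ = 0, terminating the sum). Summing: v_37(113!) = 3 = 3.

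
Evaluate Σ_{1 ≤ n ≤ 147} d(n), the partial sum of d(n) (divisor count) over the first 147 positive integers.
Σ_{n ≤ 147} d(n) = 760

Compute d(n) for each 1 ≤ n ≤ 147: d(1) = 1, d(2) = 2, d(3) = 2, d(4) = 3, d(5) = 2, d(6) = 4, d(7) = 2, d(8) = 4, d(9) = 3, d(10) = 4, d(11) = 2, d(12) = 6, d(13) = 2, d(14) = 4, d(15) = 4, d(16) = 5, d(17) = 2, d(18) = 6, d(19) = 2, d(20) = 6, d(21) = 4, d(22) = 4, d(23) = 2, d(24) = 8, d(25) = 3, d(26) = 4, d(27) = 4, d(28) = 6, d(29) = 2, d(30) = 8, d(31) = 2, d(32) = 6, d(33) = 4, d(34) = 4, d(35) = 4, d(36) = 9, d(37) = 2, d(38) = 4, d(39) = 4, d(40) = 8, d(41) = 2, d(42) = 8, d(43) = 2, d(44) = 6, d(45) = 6, d(46) = 4, d(47) = 2, d(48) = 10, d(49) = 3, d(50) = 6, d(51) = 4, d(52) = 6, d(53) = 2, d(54) = 8, d(55) = 4, d(56) = 8, d(57) = 4, d(58) = 4, d(59) = 2, d(60) = 12, d(61) = 2, d(62) = 4, d(63) = 6, d(64) = 7, d(65) = 4, d(66) = 8, d(67) = 2, d(68) = 6, d(69) = 4, d(70) = 8, d(71) = 2, d(72) = 12, d(73) = 2, d(74) = 4, d(75) = 6, d(76) = 6, d(77) = 4, d(78) = 8, d(79) = 2, d(80) = 10, d(81) = 5, d(82) = 4, d(83) = 2, d(84) = 12, d(85) = 4, d(86) = 4, d(87) = 4, d(88) = 8, d(89) = 2, d(90) = 12, d(91) = 4, d(92) = 6, d(93) = 4, d(94) = 4, d(95) = 4, d(96) = 12, d(97) = 2, d(98) = 6, d(99) = 6, d(100) = 9, d(101) = 2, d(102) = 8, d(103) = 2, d(104) = 8, d(105) = 8, d(106) = 4, d(107) = 2, d(108) = 12, d(109) = 2, d(110) = 8, d(111) = 4, d(112) = 10, d(113) = 2, d(114) = 8, d(115) = 4, d(116) = 6, d(117) = 6, d(118) = 4, d(119) = 4, d(120) = 16, d(121) = 3, d(122) = 4, d(123) = 4, d(124) = 6, d(125) = 4, d(126) = 12, d(127) = 2, d(128) = 8, d(129) = 4, d(130) = 8, d(131) = 2, d(132) = 12, d(133) = 4, d(134) = 4, d(135) = 8, d(136) = 8, d(137) = 2, d(138) = 8, d(139) = 2, d(140) = 12, d(141) = 4, d(142) = 4, d(143) = 4, d(144) = 15, d(145) = 4, d(146) = 4, d(147) = 6. Summing all 147 values: 760. (Dirichlet's divisor formula: Σ_{n ≤ x} d(n) = x ln(x) + (2γ − 1) x + O(√x). For x = 147, the asymptotic estimate is ≈ 756.29.)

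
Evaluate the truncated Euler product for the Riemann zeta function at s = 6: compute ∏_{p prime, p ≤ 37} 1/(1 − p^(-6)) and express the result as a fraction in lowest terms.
∏ = 2571922726855099316399649303649342571118604998275/2528078112959041874006989121312570427443559530496

The primes p ≤ 37 are [2, 3, 5, 7, 11, 13, 17, 19, 23, 29, 31, 37]. For each prime, (1 − 1/p^6)^(-1) = p^6 / (p^6 − 1). The product is (1 − 1/2^6)^(-1), (1 − 1/3^6)^(-1), (1 − 1/5^6)^(-1), (1 − 1/7^6)^(-1), (1 − 1/11^6)^(-1), (1 − 1/13^6)^(-1), (1 − 1/17^6)^(-1), (1 − 1/19^6)^(-1), (1 − 1/23^6)^(-1), (1 − 1/29^6)^(-1), (1 − 1/31^6)^(-1), (1 − 1/37^6)^(-1) = ∏ p^6 / (p^6 − 1) = 2571922726855099316399649303649342571118604998275/2528078112959041874006989121312570427443559530496.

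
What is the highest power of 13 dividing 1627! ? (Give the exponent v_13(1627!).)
v_13(1627!) = 134

Legendre's formula: v_p(n!) = Σ_{k ≥ 1} ⌊n / p^k⌋. For p = 13, n = 1627, the terms are:
  ⌊1627/13^1⌋ = ⌊1627/13⌋ = 125
  ⌊1627/13^2⌋ = ⌊1627/169⌋ = 9
(the next term ⌊1627/13^3⌋ = 0, terminating the sum). Summing: v_13(1627!) = 125 + 9 = 134.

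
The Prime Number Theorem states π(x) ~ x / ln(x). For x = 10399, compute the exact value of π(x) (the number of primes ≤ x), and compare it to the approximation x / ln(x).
π(10399) = 1274;  x/ln(x) ≈ 1124.28;  relative error ≈ 11.75%.

Directly count primes up to 10399: π(10399) = 1274. The PNT approximation gives 10399/ln(10399) ≈ 10399/9.24946 ≈ 1124.28. Relative error (π(x) − x/ln(x)) / π(x) ≈ 11.75%; the approximation is known to undercount slightly (Li(x) is a better estimate).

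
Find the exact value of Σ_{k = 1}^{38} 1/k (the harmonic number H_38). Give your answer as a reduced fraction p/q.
H_38 = 2053580969474233/485721041551200

Direct summation: H_38 = 1 + 1/2 + ... + 1/38. The least common denominator is lcm(1, ..., 38) = 5342931457063200; over this denominator the numerator is 5342931457063200 + 2671465728531600 + 1780977152354400 + 1335732864265800 + 1068586291412640 + 890488576177200 + 763275922437600 + 667866432132900 + 593659050784800 + 534293145706320 + 485721041551200 + 445244288088600 + 410994727466400 + 381637961218800 + 356195430470880 + 333933216066450 + 314290085709600 + 296829525392400 + 281206918792800 + 267146572853160 + 254425307479200 + 242860520775600 + 232301367698400 + 222622144044300 + 213717258282528 + 205497363733200 + 197886350261600 + 190818980609400 + 184239015760800 + 178097715235440 + 172352627647200 + 166966608033225 + 161907013850400 + 157145042854800 + 152655184487520 + 148414762696200 + 144403552893600 + 140603459396400 = 22589390664216563, so H_38 = 22589390664216563/5342931457063200; reducing by gcd(22589390664216563, 5342931457063200) = 11 gives 2053580969474233/485721041551200 ≈ 4.22790. (The PNT-adjacent estimate ln(38) + γ ≈ 4.21480 matches within O(1/n).)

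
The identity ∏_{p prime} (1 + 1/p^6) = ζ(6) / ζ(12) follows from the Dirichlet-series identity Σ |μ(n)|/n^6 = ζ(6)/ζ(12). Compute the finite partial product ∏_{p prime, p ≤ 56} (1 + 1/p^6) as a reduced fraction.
∏ = 360549358903447598496102606972302575686854635195266223026920975630213276302501208168000000/354490140797970318435085924328566932610522860437094896232244152761372626351680260596056897

The primes p ≤ 56 are [2, 3, 5, 7, 11, 13, 17, 19, 23, 29, 31, 37, 41, 43, 47, 53]. For each, (1 + 1/p^6) = (p^6 + 1)/p^6. Multiplying these fractions over p ∈ [2, 3, 5, 7, 11, 13, 17, 19, 23, 29, 31, 37, 41, 43, 47, 53] gives 360549358903447598496102606972302575686854635195266223026920975630213276302501208168000000/354490140797970318435085924328566932610522860437094896232244152761372626351680260596056897. (In the limit P → ∞ this tends to ζ(6)/ζ(12).)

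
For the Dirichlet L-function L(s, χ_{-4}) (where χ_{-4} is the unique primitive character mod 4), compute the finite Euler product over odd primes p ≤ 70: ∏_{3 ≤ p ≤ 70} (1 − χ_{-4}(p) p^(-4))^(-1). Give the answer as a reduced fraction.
∏ = 1651066280281380138536686837541579766361280941939967829361597654494040671703/1669523570694536178861740034086625672835197425049896317943747132528787456000

The odd primes p ≤ 70 are [3, 5, 7, 11, 13, 17, 19, 23, 29, 31, 37, 41, 43, 47, 53, 59, 61, 67]. For each, χ(p) = 1 if p ≡ 1 mod 4, χ(p) = −1 if p ≡ 3 mod 4. Taking (1 − χ(p)/p^4)^(-1) = p^4/(p^4 − χ(p)): (1 − (-1)/3^4)^(-1) · (1 − (1)/5^4)^(-1) · (1 − (-1)/7^4)^(-1) · (1 − (-1)/11^4)^(-1) · (1 − (1)/13^4)^(-1) · (1 − (1)/17^4)^(-1) · (1 − (-1)/19^4)^(-1) · (1 − (-1)/23^4)^(-1) · (1 − (1)/29^4)^(-1) · (1 − (-1)/31^4)^(-1) · (1 − (1)/37^4)^(-1) · (1 − (1)/41^4)^(-1) · (1 − (-1)/43^4)^(-1) · (1 − (-1)/47^4)^(-1) · (1 − (1)/53^4)^(-1) · (1 − (-1)/59^4)^(-1) · (1 − (1)/61^4)^(-1) · (1 − (-1)/67^4)^(-1) = 1651066280281380138536686837541579766361280941939967829361597654494040671703/1669523570694536178861740034086625672835197425049896317943747132528787456000.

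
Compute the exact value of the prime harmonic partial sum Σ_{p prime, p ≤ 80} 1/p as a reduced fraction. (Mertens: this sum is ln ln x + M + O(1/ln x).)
Σ 1/p = 5692733621468679832887230172131/3217644767340672907899084554130

π(80) = 22, so the primes ≤ 80 are [2, 3, 5, 7, 11, 13, 17, 19, 23, 29, 31, 37, 41, 43, 47, 53, 59, 61, 67, 71, 73, 79]. Summing 1/p over these primes: 5692733621468679832887230172131/3217644767340672907899084554130 ≈ 1.7692. Mertens estimate ln ln(80) + 0.2615 ≈ 1.7390.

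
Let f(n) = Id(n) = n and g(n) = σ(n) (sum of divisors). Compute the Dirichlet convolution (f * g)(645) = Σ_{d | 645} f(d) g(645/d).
(Id * σ)(645) = 6699

Divisors of 645: [1, 3, 5, 15, 43, 129, 215, 645]. For each d | 645:
  d = 1: Id(1) · σ(645/1) = 1 · 1056 = 1056
  d = 3: Id(3) · σ(645/3) = 3 · 264 = 792
  d = 5: Id(5) · σ(645/5) = 5 · 176 = 880
  d = 15: Id(15) · σ(645/15) = 15 · 44 = 660
  d = 43: Id(43) · σ(645/43) = 43 · 24 = 1032
  d = 129: Id(129) · σ(645/129) = 129 · 6 = 774
  d = 215: Id(215) · σ(645/215) = 215 · 4 = 860
  d = 645: Id(645) · σ(645/645) = 645 · 1 = 645
Summing: (Id * σ)(645) = 1056 + 792 + 880 + 660 + 1032 + 774 + 860 + 645 = 6699.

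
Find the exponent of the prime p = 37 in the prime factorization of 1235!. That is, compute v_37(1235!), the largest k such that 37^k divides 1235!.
v_37(1235!) = 33

Legendre's formula: v_p(n!) = Σ_{k ≥ 1} ⌊n / p^k⌋. For p = 37, n = 1235, the terms are:
  ⌊1235/37^1⌋ = ⌊1235/37⌋ = 33
(the next term ⌊1235/37^2⌋ = 0, terminating the sum). Summing: v_37(1235!) = 33 = 33.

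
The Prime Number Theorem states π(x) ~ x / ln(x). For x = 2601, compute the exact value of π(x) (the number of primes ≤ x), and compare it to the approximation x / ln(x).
π(2601) = 378;  x/ln(x) ≈ 330.76;  relative error ≈ 12.50%.

Directly count primes up to 2601: π(2601) = 378. The PNT approximation gives 2601/ln(2601) ≈ 2601/7.86365 ≈ 330.76. Relative error (π(x) − x/ln(x)) / π(x) ≈ 12.50%; the approximation is known to undercount slightly (Li(x) is a better estimate).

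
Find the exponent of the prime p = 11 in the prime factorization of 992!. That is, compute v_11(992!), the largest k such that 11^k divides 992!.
v_11(992!) = 98

Legendre's formula: v_p(n!) = Σ_{k ≥ 1} ⌊n / p^k⌋. For p = 11, n = 992, the terms are:
  ⌊992/11^1⌋ = ⌊992/11⌋ = 90
  ⌊992/11^2⌋ = ⌊992/121⌋ = 8
(the next term ⌊992/11^3⌋ = 0, terminating the sum). Summing: v_11(992!) = 90 + 8 = 98.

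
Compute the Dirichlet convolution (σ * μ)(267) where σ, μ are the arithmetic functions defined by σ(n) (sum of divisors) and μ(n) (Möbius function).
(σ * μ)(267) = 267

Divisors of 267: [1, 3, 89, 267]. For each d | 267:
  d = 1: σ(1) · μ(267/1) = 1 · 1 = 1
  d = 3: σ(3) · μ(267/3) = 4 · -1 = -4
  d = 89: σ(89) · μ(267/89) = 90 · -1 = -90
  d = 267: σ(267) · μ(267/267) = 360 · 1 = 360
Summing: (σ * μ)(267) = 1 + -4 + -90 + 360 = 267.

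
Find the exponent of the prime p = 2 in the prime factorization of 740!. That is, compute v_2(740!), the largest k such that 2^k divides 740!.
v_2(740!) = 735

Legendre's formula: v_p(n!) = Σ_{k ≥ 1} ⌊n / p^k⌋. For p = 2, n = 740, the terms are:
  ⌊740/2^1⌋ = ⌊740/2⌋ = 370
  ⌊740/2^2⌋ = ⌊740/4⌋ = 185
  ⌊740/2^3⌋ = ⌊740/8⌋ = 92
  ⌊740/2^4⌋ = ⌊740/16⌋ = 46
  ⌊740/2^5⌋ = ⌊740/32⌋ = 23
  ⌊740/2^6⌋ = ⌊740/64⌋ = 11
  ⌊740/2^7⌋ = ⌊740/128⌋ = 5
  ⌊740/2^8⌋ = ⌊740/256⌋ = 2
  ⌊740/2^9⌋ = ⌊740/512⌋ = 1
(the next term ⌊740/2^10⌋ = 0, terminating the sum). Summing: v_2(740!) = 370 + 185 + 92 + 46 + 23 + 11 + 5 + 2 + 1 = 735.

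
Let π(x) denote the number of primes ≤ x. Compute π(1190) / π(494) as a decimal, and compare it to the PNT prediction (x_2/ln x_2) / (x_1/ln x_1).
π(1190)/π(494) = 195/94 ≈ 2.0745;  PNT prediction ≈ 2.1098.

π(494) = 94 and π(1190) = 195, so π(1190)/π(494) ≈ 2.0745. The PNT-predicted ratio is (1190/ln(1190)) / (494/ln(494)) ≈ 2.1098. The two agree to within a few percent, as expected.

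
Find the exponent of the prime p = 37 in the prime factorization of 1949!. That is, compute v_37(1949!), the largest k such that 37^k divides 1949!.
v_37(1949!) = 53

Legendre's formula: v_p(n!) = Σ_{k ≥ 1} ⌊n / p^k⌋. For p = 37, n = 1949, the terms are:
  ⌊1949/37^1⌋ = ⌊1949/37⌋ = 52
  ⌊1949/37^2⌋ = ⌊1949/1369⌋ = 1
(the next term ⌊1949/37^3⌋ = 0, terminating the sum). Summing: v_37(1949!) = 52 + 1 = 53.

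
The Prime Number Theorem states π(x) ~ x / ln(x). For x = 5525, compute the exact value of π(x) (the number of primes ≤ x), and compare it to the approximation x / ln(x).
π(5525) = 730;  x/ln(x) ≈ 641.17;  relative error ≈ 12.17%.

Directly count primes up to 5525: π(5525) = 730. The PNT approximation gives 5525/ln(5525) ≈ 5525/8.61704 ≈ 641.17. Relative error (π(x) − x/ln(x)) / π(x) ≈ 12.17%; the approximation is known to undercount slightly (Li(x) is a better estimate).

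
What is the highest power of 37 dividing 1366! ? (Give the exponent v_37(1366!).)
v_37(1366!) = 36

Legendre's formula: v_p(n!) = Σ_{k ≥ 1} ⌊n / p^k⌋. For p = 37, n = 1366, the terms are:
  ⌊1366/37^1⌋ = ⌊1366/37⌋ = 36
(the next term ⌊1366/37^2⌋ = 0, terminating the sum). Summing: v_37(1366!) = 36 = 36.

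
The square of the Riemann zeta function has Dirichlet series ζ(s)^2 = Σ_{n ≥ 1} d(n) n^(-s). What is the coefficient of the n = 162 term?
d(162) = 10

ζ(s)^2 = (Σ 1/m^s)(Σ 1/k^s). The coefficient of 1/n^s in the product is the number of ordered pairs (m, k) with mk = n, which equals d(n). For n = 162, divisors are [1, 2, 3, 6, 9, 18, 27, 54, 81, 162], so d(162) = 10.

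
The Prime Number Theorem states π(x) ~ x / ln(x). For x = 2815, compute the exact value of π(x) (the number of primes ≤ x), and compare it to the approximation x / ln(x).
π(2815) = 409;  x/ln(x) ≈ 354.41;  relative error ≈ 13.35%.

Directly count primes up to 2815: π(2815) = 409. The PNT approximation gives 2815/ln(2815) ≈ 2815/7.94272 ≈ 354.41. Relative error (π(x) − x/ln(x)) / π(x) ≈ 13.35%; the approximation is known to undercount slightly (Li(x) is a better estimate).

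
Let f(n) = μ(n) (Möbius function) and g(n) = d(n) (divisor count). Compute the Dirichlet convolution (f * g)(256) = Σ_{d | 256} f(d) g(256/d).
(μ * d)(256) = 1

Divisors of 256: [1, 2, 4, 8, 16, 32, 64, 128, 256]. For each d | 256:
  d = 1: μ(1) · d(256/1) = 1 · 9 = 9
  d = 2: μ(2) · d(256/2) = -1 · 8 = -8
  d = 4: μ(4) · d(256/4) = 0 · 7 = 0
  d = 8: μ(8) · d(256/8) = 0 · 6 = 0
  d = 16: μ(16) · d(256/16) = 0 · 5 = 0
  d = 32: μ(32) · d(256/32) = 0 · 4 = 0
  d = 64: μ(64) · d(256/64) = 0 · 3 = 0
  d = 128: μ(128) · d(256/128) = 0 · 2 = 0
  d = 256: μ(256) · d(256/256) = 0 · 1 = 0
Summing: (μ * d)(256) = 9 + -8 + 0 + 0 + 0 + 0 + 0 + 0 + 0 = 1.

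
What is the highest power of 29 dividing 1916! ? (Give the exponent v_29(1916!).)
v_29(1916!) = 68

Legendre's formula: v_p(n!) = Σ_{k ≥ 1} ⌊n / p^k⌋. For p = 29, n = 1916, the terms are:
  ⌊1916/29^1⌋ = ⌊1916/29⌋ = 66
  ⌊1916/29^2⌋ = ⌊1916/841⌋ = 2
(the next term ⌊1916/29^3⌋ = 0, terminating the sum). Summing: v_29(1916!) = 66 + 2 = 68.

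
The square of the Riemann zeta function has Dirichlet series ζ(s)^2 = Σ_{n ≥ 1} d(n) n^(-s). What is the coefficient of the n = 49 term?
d(49) = 3

ζ(s)^2 = (Σ 1/m^s)(Σ 1/k^s). The coefficient of 1/n^s in the product is the number of ordered pairs (m, k) with mk = n, which equals d(n). For n = 49, divisors are [1, 7, 49], so d(49) = 3.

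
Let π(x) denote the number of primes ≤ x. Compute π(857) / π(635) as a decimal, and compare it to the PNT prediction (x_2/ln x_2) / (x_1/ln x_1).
π(857)/π(635) = 148/115 ≈ 1.2870;  PNT prediction ≈ 1.2897.

π(635) = 115 and π(857) = 148, so π(857)/π(635) ≈ 1.2870. The PNT-predicted ratio is (857/ln(857)) / (635/ln(635)) ≈ 1.2897. The two agree to within a few percent, as expected.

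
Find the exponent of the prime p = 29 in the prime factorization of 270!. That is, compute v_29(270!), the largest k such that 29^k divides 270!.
v_29(270!) = 9

Legendre's formula: v_p(n!) = Σ_{k ≥ 1} ⌊n / p^k⌋. For p = 29, n = 270, the terms are:
  ⌊270/29^1⌋ = ⌊270/29⌋ = 9
(the next term ⌊270/29^2⌋ = 0, terminating the sum). Summing: v_29(270!) = 9 = 9.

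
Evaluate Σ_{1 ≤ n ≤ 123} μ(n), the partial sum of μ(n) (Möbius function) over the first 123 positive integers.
Σ_{n ≤ 123} μ(n) = -1

Compute μ(n) for each 1 ≤ n ≤ 123: μ(1) = 1, μ(2) = -1, μ(3) = -1, μ(4) = 0, μ(5) = -1, μ(6) = 1, μ(7) = -1, μ(8) = 0, μ(9) = 0, μ(10) = 1, μ(11) = -1, μ(12) = 0, μ(13) = -1, μ(14) = 1, μ(15) = 1, μ(16) = 0, μ(17) = -1, μ(18) = 0, μ(19) = -1, μ(20) = 0, μ(21) = 1, μ(22) = 1, μ(23) = -1, μ(24) = 0, μ(25) = 0, μ(26) = 1, μ(27) = 0, μ(28) = 0, μ(29) = -1, μ(30) = -1, μ(31) = -1, μ(32) = 0, μ(33) = 1, μ(34) = 1, μ(35) = 1, μ(36) = 0, μ(37) = -1, μ(38) = 1, μ(39) = 1, μ(40) = 0, μ(41) = -1, μ(42) = -1, μ(43) = -1, μ(44) = 0, μ(45) = 0, μ(46) = 1, μ(47) = -1, μ(48) = 0, μ(49) = 0, μ(50) = 0, μ(51) = 1, μ(52) = 0, μ(53) = -1, μ(54) = 0, μ(55) = 1, μ(56) = 0, μ(57) = 1, μ(58) = 1, μ(59) = -1, μ(60) = 0, μ(61) = -1, μ(62) = 1, μ(63) = 0, μ(64) = 0, μ(65) = 1, μ(66) = -1, μ(67) = -1, μ(68) = 0, μ(69) = 1, μ(70) = -1, μ(71) = -1, μ(72) = 0, μ(73) = -1, μ(74) = 1, μ(75) = 0, μ(76) = 0, μ(77) = 1, μ(78) = -1, μ(79) = -1, μ(80) = 0, μ(81) = 0, μ(82) = 1, μ(83) = -1, μ(84) = 0, μ(85) = 1, μ(86) = 1, μ(87) = 1, μ(88) = 0, μ(89) = -1, μ(90) = 0, μ(91) = 1, μ(92) = 0, μ(93) = 1, μ(94) = 1, μ(95) = 1, μ(96) = 0, μ(97) = -1, μ(98) = 0, μ(99) = 0, μ(100) = 0, μ(101) = -1, μ(102) = -1, μ(103) = -1, μ(104) = 0, μ(105) = -1, μ(106) = 1, μ(107) = -1, μ(108) = 0, μ(109) = -1, μ(110) = -1, μ(111) = 1, μ(112) = 0, μ(113) = -1, μ(114) = -1, μ(115) = 1, μ(116) = 0, μ(117) = 0, μ(118) = 1, μ(119) = 1, μ(120) = 0, μ(121) = 0, μ(122) = 1, μ(123) = 1. Summing all 123 values: -1. (Mertens function M(x) = Σ_{n ≤ x} μ(n); on average M(x) should be small (PNT ⟺ M(x) = o(x)).)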